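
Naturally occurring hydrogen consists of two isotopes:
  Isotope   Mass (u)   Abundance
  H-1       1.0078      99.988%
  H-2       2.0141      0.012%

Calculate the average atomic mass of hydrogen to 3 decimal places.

1.008 u

Weight each isotope mass by its fractional abundance: 0.99988 × 1.0078 + 0.00012 × 2.0141
= 1.00768 + 0.00024 = 1.00792 u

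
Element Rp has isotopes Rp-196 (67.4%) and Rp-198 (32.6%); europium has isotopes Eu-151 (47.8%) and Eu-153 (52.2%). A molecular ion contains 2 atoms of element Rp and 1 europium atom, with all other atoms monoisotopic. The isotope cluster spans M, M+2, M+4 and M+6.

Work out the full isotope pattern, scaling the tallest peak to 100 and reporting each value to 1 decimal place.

Element Rp pattern (n=2): 0.454276 : 0.439448 : 0.106276
Europium pattern (n=1): 0.4780 : 0.5220
Convolve the two distributions (both contribute in 2-u steps):
  M: 0.454276×0.4780 = 0.217144
  M+2: 0.454276×0.5220 + 0.439448×0.4780 = 0.447188
  M+4: 0.439448×0.5220 + 0.106276×0.4780 = 0.280192
  M+6: 0.106276×0.5220 = 0.055476
Scale to base peak (0.447188) = 100: 48.6 : 100.0 : 62.7 : 12.4

48.6 : 100.0 : 62.7 : 12.4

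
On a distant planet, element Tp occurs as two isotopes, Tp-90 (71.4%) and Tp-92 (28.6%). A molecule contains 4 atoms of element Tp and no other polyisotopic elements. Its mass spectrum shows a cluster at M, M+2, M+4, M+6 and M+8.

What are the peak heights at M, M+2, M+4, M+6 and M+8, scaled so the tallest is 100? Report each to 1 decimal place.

62.4 : 100.0 : 60.1 : 16.0 : 1.6

Each Tp atom is independently Tp-90 (p = 0.714) or Tp-92 (q = 0.286); the cluster is the binomial expansion (p + q)^4.
P(M) = 0.714^4 = 0.259892
P(M+2) = 4 × 0.714^3 × 0.286^1 = 0.416410
P(M+4) = 6 × 0.714^2 × 0.286^2 = 0.250196
P(M+6) = 4 × 0.714^1 × 0.286^3 = 0.066812
P(M+8) = 0.286^4 = 0.006691
The M+2 peak is largest (0.416410); scaling to 100 gives 62.4 : 100.0 : 60.1 : 16.0 : 1.6.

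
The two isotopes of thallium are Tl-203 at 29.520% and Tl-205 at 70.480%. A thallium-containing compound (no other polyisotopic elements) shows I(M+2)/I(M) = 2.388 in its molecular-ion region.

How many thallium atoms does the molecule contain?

1

With n Tl atoms, P(M+2)/P(M) = C(n,1)·p^(n−1)q / p^n = n·q/p = n · 0.70480/0.29520.
n = 2.388 × 0.29520/0.70480 = 1.00 ≈ 1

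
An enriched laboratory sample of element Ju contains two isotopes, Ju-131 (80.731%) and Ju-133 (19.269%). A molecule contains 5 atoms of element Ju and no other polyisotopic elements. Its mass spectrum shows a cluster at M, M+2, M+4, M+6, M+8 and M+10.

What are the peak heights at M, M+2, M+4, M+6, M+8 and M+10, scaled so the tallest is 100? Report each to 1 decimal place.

Each Ju atom is independently Ju-131 (p = 0.80731) or Ju-133 (q = 0.19269); the cluster is the binomial expansion (p + q)^5.
P(M) = 0.80731^5 = 0.342927
P(M+2) = 5 × 0.80731^4 × 0.19269^1 = 0.409252
P(M+4) = 10 × 0.80731^3 × 0.19269^2 = 0.195362
P(M+6) = 10 × 0.80731^2 × 0.19269^3 = 0.046629
P(M+8) = 5 × 0.80731^1 × 0.19269^4 = 0.005565
P(M+10) = 0.19269^5 = 0.000266
The M+2 peak is largest (0.409252); scaling to 100 gives 83.8 : 100.0 : 47.7 : 11.4 : 1.4 : 0.1.

83.8 : 100.0 : 47.7 : 11.4 : 1.4 : 0.1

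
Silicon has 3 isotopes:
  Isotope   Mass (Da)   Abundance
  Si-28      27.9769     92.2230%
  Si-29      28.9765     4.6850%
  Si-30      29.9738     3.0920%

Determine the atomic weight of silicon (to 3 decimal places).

The abundance-weighted mean is 0.922230 × 27.9769 + 0.046850 × 28.9765 + 0.030920 × 29.9738
= 25.80114 + 1.35755 + 0.92679 = 28.08548 Da

28.085 Da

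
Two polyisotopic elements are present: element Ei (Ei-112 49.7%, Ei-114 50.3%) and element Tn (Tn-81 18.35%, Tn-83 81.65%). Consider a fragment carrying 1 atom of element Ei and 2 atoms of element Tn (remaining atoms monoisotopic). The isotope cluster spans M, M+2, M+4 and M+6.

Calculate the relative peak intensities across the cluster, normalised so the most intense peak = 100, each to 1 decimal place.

3.5 : 34.4 : 100.0 : 69.6

Element Ei pattern (n=1): 0.4970 : 0.5030
Element Tn pattern (n=2): 0.03367225 : 0.2996555 : 0.66667225
Convolve the two distributions (both contribute in 2-u steps):
  M: 0.4970×0.03367225 = 0.016735
  M+2: 0.4970×0.2996555 + 0.5030×0.03367225 = 0.165866
  M+4: 0.4970×0.66667225 + 0.5030×0.2996555 = 0.482063
  M+6: 0.5030×0.66667225 = 0.335336
Scale to base peak (0.482063) = 100: 3.5 : 34.4 : 100.0 : 69.6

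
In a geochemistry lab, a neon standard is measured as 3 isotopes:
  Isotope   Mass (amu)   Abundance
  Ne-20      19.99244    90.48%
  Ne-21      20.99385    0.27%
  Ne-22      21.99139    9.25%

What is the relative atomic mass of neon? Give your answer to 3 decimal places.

Weight each isotope mass by its fractional abundance: 0.9048 × 19.99244 + 0.0027 × 20.99385 + 0.0925 × 21.99139
= 18.089160 + 0.056683 + 2.034204 = 20.180047 amu

20.180 amu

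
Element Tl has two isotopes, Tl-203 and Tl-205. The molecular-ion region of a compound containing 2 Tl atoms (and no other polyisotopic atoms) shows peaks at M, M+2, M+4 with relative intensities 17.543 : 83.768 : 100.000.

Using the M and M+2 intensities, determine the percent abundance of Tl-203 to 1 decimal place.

29.5%

If p is the fraction of Tl that is Tl-203, then I(M+2)/I(M) = [C(2,1)·p^1·(1−p)] / p^2 = 2·(1−p)/p = 83.768/17.543 = 4.7750
(1−p)/p = 4.7750/2 = 2.3875  ⇒  p = 1/(1 + 2.3875) = 0.2952
Tl-203: 29.5%, Tl-205: 70.5%.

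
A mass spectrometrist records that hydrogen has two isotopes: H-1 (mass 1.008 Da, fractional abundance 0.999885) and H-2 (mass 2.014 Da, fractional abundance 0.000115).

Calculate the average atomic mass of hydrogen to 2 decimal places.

The abundance-weighted mean is 0.999885 × 1.008 + 0.000115 × 2.014
= 1.0079 + 0.0002 = 1.0081 Da

1.01 Da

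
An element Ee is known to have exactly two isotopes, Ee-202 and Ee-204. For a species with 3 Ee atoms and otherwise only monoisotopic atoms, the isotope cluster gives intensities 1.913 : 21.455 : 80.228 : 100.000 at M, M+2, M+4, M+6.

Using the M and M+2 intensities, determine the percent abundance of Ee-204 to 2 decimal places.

78.90%

If p is the fraction of Ee that is Ee-202, then I(M+2)/I(M) = [C(3,1)·p^2·(1−p)] / p^3 = 3·(1−p)/p = 21.455/1.913 = 11.2154
(1−p)/p = 11.2154/3 = 3.7385  ⇒  p = 1/(1 + 3.7385) = 0.2110
Ee-202: 21.10%, Ee-204: 78.90%.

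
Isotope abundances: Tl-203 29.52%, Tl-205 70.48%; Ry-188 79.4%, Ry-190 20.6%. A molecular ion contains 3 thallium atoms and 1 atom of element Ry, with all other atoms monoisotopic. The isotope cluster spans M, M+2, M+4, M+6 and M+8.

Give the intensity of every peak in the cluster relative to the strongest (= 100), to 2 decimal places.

Thallium pattern (n=3): 0.02572463 : 0.18425524 : 0.43991564 : 0.35010449
Element Ry pattern (n=1): 0.7940 : 0.2060
Convolve the two distributions (both contribute in 2-u steps):
  M: 0.02572463×0.7940 = 0.020425
  M+2: 0.02572463×0.2060 + 0.18425524×0.7940 = 0.151598
  M+4: 0.18425524×0.2060 + 0.43991564×0.7940 = 0.387250
  M+6: 0.43991564×0.2060 + 0.35010449×0.7940 = 0.368606
  M+8: 0.35010449×0.2060 = 0.072122
Scale to base peak (0.387250) = 100: 5.27 : 39.15 : 100.00 : 95.19 : 18.62

5.27 : 39.15 : 100.00 : 95.19 : 18.62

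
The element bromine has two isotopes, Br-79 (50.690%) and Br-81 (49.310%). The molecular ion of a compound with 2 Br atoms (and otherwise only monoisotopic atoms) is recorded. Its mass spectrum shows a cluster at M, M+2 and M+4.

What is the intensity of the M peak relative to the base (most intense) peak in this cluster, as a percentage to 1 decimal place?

Term probabilities: M 0.2569, M+2 0.4999, M+4 0.2431. Base peak = M+2.
P(M+2) = C(2,1) × 0.50690^1 × 0.49310^1 = 2 × 0.5069 × 0.4931 = 0.499905 (base)
P(M) = C(2,0) × 0.50690^2 × 0.49310^0 = 1 × 0.25694761 × 1.0000 = 0.256948
Relative intensity = 0.256948 / 0.499905 × 100 = 51.4

51.4%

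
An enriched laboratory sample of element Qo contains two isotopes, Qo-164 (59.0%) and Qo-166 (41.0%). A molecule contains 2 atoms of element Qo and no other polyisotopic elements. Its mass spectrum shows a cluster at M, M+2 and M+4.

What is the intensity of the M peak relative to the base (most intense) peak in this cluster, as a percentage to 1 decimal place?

72.0%

(0.590 + 0.410)^2 gives M 0.3481, M+2 0.4838, M+4 0.1681; the largest is M+2.
P(M+2) = C(2,1) × 0.590^1 × 0.410^1 = 2 × 0.5900 × 0.4100 = 0.483800 (base)
P(M) = C(2,0) × 0.590^2 × 0.410^0 = 1 × 0.3481 × 1.0000 = 0.348100
Relative intensity = 0.348100 / 0.483800 × 100 = 72.0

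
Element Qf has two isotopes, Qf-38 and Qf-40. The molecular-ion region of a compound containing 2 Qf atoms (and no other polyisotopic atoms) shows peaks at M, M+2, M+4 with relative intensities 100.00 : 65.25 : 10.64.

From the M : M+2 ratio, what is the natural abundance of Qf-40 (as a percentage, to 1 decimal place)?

24.6%

If p is the fraction of Qf that is Qf-38, then I(M+2)/I(M) = [C(2,1)·p^1·(1−p)] / p^2 = 2·(1−p)/p = 65.25/100.00 = 0.6525
(1−p)/p = 0.6525/2 = 0.3262  ⇒  p = 1/(1 + 0.3262) = 0.7540
Qf-38: 75.4%, Qf-40: 24.6%.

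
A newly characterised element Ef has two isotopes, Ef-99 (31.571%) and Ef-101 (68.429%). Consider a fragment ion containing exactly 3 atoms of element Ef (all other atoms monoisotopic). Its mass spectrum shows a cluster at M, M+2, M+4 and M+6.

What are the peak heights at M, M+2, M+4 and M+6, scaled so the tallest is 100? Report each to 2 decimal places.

The 3 Ef atoms are independent, so intensities follow the terms of (0.31571 + 0.68429)^3.
P(M) = 0.31571^3 = 0.031468
P(M+2) = 3 × 0.31571^2 × 0.68429^1 = 0.204615
P(M+4) = 3 × 0.31571^1 × 0.68429^2 = 0.443496
P(M+6) = 0.68429^3 = 0.320421
The M+4 peak is largest (0.443496); scaling to 100 gives 7.10 : 46.14 : 100.00 : 72.25.

7.10 : 46.14 : 100.00 : 72.25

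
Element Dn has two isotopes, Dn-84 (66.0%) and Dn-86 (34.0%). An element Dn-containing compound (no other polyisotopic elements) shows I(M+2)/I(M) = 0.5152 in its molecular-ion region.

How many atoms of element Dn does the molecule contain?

1

For n independent Dn atoms, I(M+2)/I(M) = n · (abundance Dn-86) / (abundance Dn-84) = n · 0.340/0.660.
n = 0.5152 × 0.660/0.340 = 1.00 ≈ 1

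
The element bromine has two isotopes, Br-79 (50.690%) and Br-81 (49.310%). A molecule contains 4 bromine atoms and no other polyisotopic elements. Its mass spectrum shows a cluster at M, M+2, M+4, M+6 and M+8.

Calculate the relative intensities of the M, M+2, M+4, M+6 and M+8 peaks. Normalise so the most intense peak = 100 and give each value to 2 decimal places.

17.61 : 68.53 : 100.00 : 64.85 : 15.77

The 4 Br atoms are independent, so intensities follow the terms of (0.50690 + 0.49310)^4.
P(M) = 0.50690^4 = 0.066022
P(M+2) = 4 × 0.50690^3 × 0.49310^1 = 0.256899
P(M+4) = 6 × 0.50690^2 × 0.49310^2 = 0.374857
P(M+6) = 4 × 0.50690^1 × 0.49310^3 = 0.243101
P(M+8) = 0.49310^4 = 0.059121
The M+4 peak is largest (0.374857); scaling to 100 gives 17.61 : 68.53 : 100.00 : 64.85 : 15.77.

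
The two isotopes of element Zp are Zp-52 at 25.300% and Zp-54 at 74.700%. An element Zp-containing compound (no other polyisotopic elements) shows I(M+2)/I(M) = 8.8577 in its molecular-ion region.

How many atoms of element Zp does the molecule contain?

With n Zp atoms, P(M+2)/P(M) = C(n,1)·p^(n−1)q / p^n = n·q/p = n · 0.74700/0.25300.
n = 8.8577 × 0.25300/0.74700 = 3.00 ≈ 3

3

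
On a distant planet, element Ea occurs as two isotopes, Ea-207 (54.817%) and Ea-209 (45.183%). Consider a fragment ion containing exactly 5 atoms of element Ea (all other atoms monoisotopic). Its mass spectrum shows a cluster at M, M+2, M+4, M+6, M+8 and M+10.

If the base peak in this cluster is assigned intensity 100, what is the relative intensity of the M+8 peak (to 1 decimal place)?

34.0

Binomial terms of (0.54817 + 0.45183)^5: M 0.0495, M+2 0.2040, M+4 0.3363, M+6 0.2772, M+8 0.1142, M+10 0.0188 → M+4 is the base peak.
P(M+4) = C(5,2) × 0.54817^3 × 0.45183^2 = 10 × 0.16471979 × 0.20415035 = 0.336276 (base)
P(M+8) = C(5,4) × 0.54817^1 × 0.45183^4 = 5 × 0.54817 × 0.04167736 = 0.114231
Relative intensity = 0.114231 / 0.336276 × 100 = 34.0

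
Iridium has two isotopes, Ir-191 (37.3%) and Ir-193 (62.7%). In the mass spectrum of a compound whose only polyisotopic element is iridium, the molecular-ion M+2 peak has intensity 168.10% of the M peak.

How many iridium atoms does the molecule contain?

1

For n independent Ir atoms, I(M+2)/I(M) = n · (abundance Ir-193) / (abundance Ir-191) = n · 0.627/0.373.
n = 1.6810 × 0.373/0.627 = 1.00 ≈ 1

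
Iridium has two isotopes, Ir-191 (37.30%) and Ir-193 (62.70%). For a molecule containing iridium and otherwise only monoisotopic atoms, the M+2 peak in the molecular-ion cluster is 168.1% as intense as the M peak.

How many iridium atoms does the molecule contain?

The M+2/M ratio from n Ir atoms is n · q/p = n · 0.6270/0.3730.
n = 1.681 × 0.3730/0.6270 = 1.00 ≈ 1

1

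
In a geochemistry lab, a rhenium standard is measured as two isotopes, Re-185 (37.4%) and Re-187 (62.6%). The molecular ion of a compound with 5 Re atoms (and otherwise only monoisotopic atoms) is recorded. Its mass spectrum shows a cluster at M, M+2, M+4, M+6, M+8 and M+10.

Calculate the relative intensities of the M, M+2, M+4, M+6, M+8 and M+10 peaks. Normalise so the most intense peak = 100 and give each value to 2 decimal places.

Each Re atom is independently Re-185 (p = 0.374) or Re-187 (q = 0.626); the cluster is the binomial expansion (p + q)^5.
P(M) = 0.374^5 = 0.007317
P(M+2) = 5 × 0.374^4 × 0.626^1 = 0.061239
P(M+4) = 10 × 0.374^3 × 0.626^2 = 0.205005
P(M+6) = 10 × 0.374^2 × 0.626^3 = 0.343136
P(M+8) = 5 × 0.374^1 × 0.626^4 = 0.287170
P(M+10) = 0.626^5 = 0.096133
The M+6 peak is largest (0.343136); scaling to 100 gives 2.13 : 17.85 : 59.74 : 100.00 : 83.69 : 28.02.

2.13 : 17.85 : 59.74 : 100.00 : 83.69 : 28.02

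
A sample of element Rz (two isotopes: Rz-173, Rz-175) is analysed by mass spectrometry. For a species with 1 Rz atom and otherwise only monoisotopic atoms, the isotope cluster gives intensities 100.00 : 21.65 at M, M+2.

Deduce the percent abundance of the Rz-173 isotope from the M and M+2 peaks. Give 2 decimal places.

82.20%

If p is the fraction of Rz that is Rz-173, then I(M+2)/I(M) = [C(1,1)·p^0·(1−p)] / p^1 = 1·(1−p)/p = 21.65/100.00 = 0.2165
(1−p)/p = 0.2165/1 = 0.2165  ⇒  p = 1/(1 + 0.2165) = 0.8220
Rz-173: 82.20%, Rz-175: 17.80%.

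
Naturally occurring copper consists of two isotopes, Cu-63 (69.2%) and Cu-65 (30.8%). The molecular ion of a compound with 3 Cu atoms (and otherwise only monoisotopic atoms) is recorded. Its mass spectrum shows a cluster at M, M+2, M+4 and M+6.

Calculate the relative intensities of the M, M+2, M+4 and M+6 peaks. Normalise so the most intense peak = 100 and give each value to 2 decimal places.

74.89 : 100.00 : 44.51 : 6.60

The 3 Cu atoms are independent, so intensities follow the terms of (0.692 + 0.308)^3.
P(M) = 0.692^3 = 0.331374
P(M+2) = 3 × 0.692^2 × 0.308^1 = 0.442470
P(M+4) = 3 × 0.692^1 × 0.308^2 = 0.196938
P(M+6) = 0.308^3 = 0.029218
The M+2 peak is largest (0.442470); scaling to 100 gives 74.89 : 100.00 : 44.51 : 6.60.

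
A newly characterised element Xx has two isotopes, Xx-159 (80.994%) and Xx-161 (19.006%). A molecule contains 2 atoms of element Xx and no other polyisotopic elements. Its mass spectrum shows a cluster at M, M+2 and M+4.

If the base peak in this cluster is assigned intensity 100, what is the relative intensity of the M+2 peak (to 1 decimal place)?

Term probabilities: M 0.6560, M+2 0.3079, M+4 0.0361. Base peak = M.
P(M) = C(2,0) × 0.80994^2 × 0.19006^0 = 1 × 0.6560028 × 1.0000 = 0.656003 (base)
P(M+2) = C(2,1) × 0.80994^1 × 0.19006^1 = 2 × 0.80994 × 0.19006 = 0.307874
Relative intensity = 0.307874 / 0.656003 × 100 = 46.9

46.9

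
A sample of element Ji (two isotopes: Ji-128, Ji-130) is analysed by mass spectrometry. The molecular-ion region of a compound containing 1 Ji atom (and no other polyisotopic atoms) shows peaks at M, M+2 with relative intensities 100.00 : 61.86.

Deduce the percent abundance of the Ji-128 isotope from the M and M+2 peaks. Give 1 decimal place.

61.8%

If p is the fraction of Ji that is Ji-128, then I(M+2)/I(M) = [C(1,1)·p^0·(1−p)] / p^1 = 1·(1−p)/p = 61.86/100.00 = 0.6186
(1−p)/p = 0.6186/1 = 0.6186  ⇒  p = 1/(1 + 0.6186) = 0.6178
Ji-128: 61.8%, Ji-130: 38.2%.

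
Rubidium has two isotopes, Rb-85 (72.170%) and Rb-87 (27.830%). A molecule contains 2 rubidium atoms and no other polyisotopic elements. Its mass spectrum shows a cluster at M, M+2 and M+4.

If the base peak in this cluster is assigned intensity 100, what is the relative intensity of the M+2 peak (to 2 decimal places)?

Binomial terms of (0.72170 + 0.27830)^2: M 0.5209, M+2 0.4017, M+4 0.0775 → M is the base peak.
P(M) = C(2,0) × 0.72170^2 × 0.27830^0 = 1 × 0.52085089 × 1.0000 = 0.520851 (base)
P(M+2) = C(2,1) × 0.72170^1 × 0.27830^1 = 2 × 0.7217 × 0.2783 = 0.401698
Relative intensity = 0.401698 / 0.520851 × 100 = 77.12

77.12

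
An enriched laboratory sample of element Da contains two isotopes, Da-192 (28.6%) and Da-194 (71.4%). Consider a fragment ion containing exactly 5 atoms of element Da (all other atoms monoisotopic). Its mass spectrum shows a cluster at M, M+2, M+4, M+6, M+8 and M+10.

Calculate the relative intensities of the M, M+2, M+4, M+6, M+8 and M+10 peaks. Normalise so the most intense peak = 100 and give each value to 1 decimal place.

0.5 : 6.4 : 32.1 : 80.1 : 100.0 : 49.9

Expanding (0.286 + 0.714)^5:
P(M) = 0.286^5 = 0.001914
P(M+2) = 5 × 0.286^4 × 0.714^1 = 0.023885
P(M+4) = 10 × 0.286^3 × 0.714^2 = 0.119260
P(M+6) = 10 × 0.286^2 × 0.714^3 = 0.297733
P(M+8) = 5 × 0.286^1 × 0.714^4 = 0.371646
P(M+10) = 0.714^5 = 0.185563
The M+8 peak is largest (0.371646); scaling to 100 gives 0.5 : 6.4 : 32.1 : 80.1 : 100.0 : 49.9.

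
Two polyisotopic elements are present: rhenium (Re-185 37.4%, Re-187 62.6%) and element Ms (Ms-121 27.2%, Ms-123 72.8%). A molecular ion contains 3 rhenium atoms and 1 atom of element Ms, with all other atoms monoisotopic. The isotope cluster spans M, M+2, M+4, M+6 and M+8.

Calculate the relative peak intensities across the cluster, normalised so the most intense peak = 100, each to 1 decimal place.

3.7 : 28.3 : 80.4 : 100.0 : 46.2

Rhenium pattern (n=3): 0.05231362 : 0.26268713 : 0.43968487 : 0.24531438
Element Ms pattern (n=1): 0.2720 : 0.7280
Convolve the two distributions (both contribute in 2-u steps):
  M: 0.05231362×0.2720 = 0.014229
  M+2: 0.05231362×0.7280 + 0.26268713×0.2720 = 0.109535
  M+4: 0.26268713×0.7280 + 0.43968487×0.2720 = 0.310831
  M+6: 0.43968487×0.7280 + 0.24531438×0.2720 = 0.386816
  M+8: 0.24531438×0.7280 = 0.178589
Scale to base peak (0.386816) = 100: 3.7 : 28.3 : 80.4 : 100.0 : 46.2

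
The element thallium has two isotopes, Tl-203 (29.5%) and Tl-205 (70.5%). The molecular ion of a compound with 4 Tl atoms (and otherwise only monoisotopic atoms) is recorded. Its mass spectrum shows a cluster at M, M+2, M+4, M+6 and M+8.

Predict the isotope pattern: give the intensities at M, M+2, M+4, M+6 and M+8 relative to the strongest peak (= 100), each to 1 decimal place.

The 4 Tl atoms are independent, so intensities follow the terms of (0.295 + 0.705)^4.
P(M) = 0.295^4 = 0.007573
P(M+2) = 4 × 0.295^3 × 0.705^1 = 0.072396
P(M+4) = 6 × 0.295^2 × 0.705^2 = 0.259522
P(M+6) = 4 × 0.295^1 × 0.705^3 = 0.413475
P(M+8) = 0.705^4 = 0.247034
The M+6 peak is largest (0.413475); scaling to 100 gives 1.8 : 17.5 : 62.8 : 100.0 : 59.7.

1.8 : 17.5 : 62.8 : 100.0 : 59.7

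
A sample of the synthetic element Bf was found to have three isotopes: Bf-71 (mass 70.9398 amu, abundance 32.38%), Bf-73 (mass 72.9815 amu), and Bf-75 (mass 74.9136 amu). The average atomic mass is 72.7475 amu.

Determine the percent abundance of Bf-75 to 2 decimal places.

22.11%

Let x and y be the fractions of Bf-73 and Bf-75. Then x + y = 1 − 0.3238 = 0.6762 and 72.9815x + 74.9136y = 72.7475 − 0.3238×70.9398 = 49.77719276.
Substituting: 72.9815x + 74.9136(0.6762 − x) = 49.77719276
(72.9815 − 74.9136)x = -0.87938356  ⇒  x = 0.45514, y = 0.22106
Bf-73: 45.51%, Bf-75: 22.11%.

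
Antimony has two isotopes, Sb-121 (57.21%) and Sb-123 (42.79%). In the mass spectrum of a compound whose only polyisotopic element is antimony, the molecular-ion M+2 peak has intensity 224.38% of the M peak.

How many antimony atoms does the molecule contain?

3

The M+2/M ratio from n Sb atoms is n · q/p = n · 0.4279/0.5721.
n = 2.2438 × 0.5721/0.4279 = 3.00 ≈ 3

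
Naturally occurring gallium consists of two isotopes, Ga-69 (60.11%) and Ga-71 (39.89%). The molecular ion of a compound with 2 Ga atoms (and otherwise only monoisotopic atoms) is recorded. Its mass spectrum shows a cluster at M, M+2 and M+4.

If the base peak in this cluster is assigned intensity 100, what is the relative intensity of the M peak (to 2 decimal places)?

75.34

(0.6011 + 0.3989)^2 gives M 0.3613, M+2 0.4796, M+4 0.1591; the largest is M+2.
P(M+2) = C(2,1) × 0.6011^1 × 0.3989^1 = 2 × 0.6011 × 0.3989 = 0.479558 (base)
P(M) = C(2,0) × 0.6011^2 × 0.3989^0 = 1 × 0.36132121 × 1.0000 = 0.361321
Relative intensity = 0.361321 / 0.479558 × 100 = 75.34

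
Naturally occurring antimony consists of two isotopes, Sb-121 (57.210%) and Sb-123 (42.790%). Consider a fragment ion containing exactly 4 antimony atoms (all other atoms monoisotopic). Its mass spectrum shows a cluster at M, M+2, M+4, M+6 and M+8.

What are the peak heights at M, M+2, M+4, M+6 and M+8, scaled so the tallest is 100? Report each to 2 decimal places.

The 4 Sb atoms are independent, so intensities follow the terms of (0.57210 + 0.42790)^4.
P(M) = 0.57210^4 = 0.107124
P(M+2) = 4 × 0.57210^3 × 0.42790^1 = 0.320493
P(M+4) = 6 × 0.57210^2 × 0.42790^2 = 0.359567
P(M+6) = 4 × 0.57210^1 × 0.42790^3 = 0.179291
P(M+8) = 0.42790^4 = 0.033525
The M+4 peak is largest (0.359567); scaling to 100 gives 29.79 : 89.13 : 100.00 : 49.86 : 9.32.

29.79 : 89.13 : 100.00 : 49.86 : 9.32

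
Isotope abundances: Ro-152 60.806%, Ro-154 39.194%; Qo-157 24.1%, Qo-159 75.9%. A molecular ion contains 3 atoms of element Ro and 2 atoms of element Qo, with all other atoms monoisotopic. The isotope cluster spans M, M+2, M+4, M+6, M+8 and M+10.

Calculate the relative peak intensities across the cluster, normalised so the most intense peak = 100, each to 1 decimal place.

3.7 : 30.2 : 85.5 : 100.0 : 51.5 : 9.7

Element Ro pattern (n=3): 0.22482226 : 0.43474412 : 0.28022499 : 0.06020863
Element Qo pattern (n=2): 0.058081 : 0.365838 : 0.576081
Convolve the two distributions (both contribute in 2-u steps):
  M: 0.22482226×0.058081 = 0.013058
  M+2: 0.22482226×0.365838 + 0.43474412×0.058081 = 0.107499
  M+4: 0.22482226×0.576081 + 0.43474412×0.365838 + 0.28022499×0.058081 = 0.304837
  M+6: 0.43474412×0.576081 + 0.28022499×0.365838 + 0.06020863×0.058081 = 0.356462
  M+8: 0.28022499×0.576081 + 0.06020863×0.365838 = 0.183459
  M+10: 0.06020863×0.576081 = 0.034685
Scale to base peak (0.356462) = 100: 3.7 : 30.2 : 85.5 : 100.0 : 51.5 : 9.7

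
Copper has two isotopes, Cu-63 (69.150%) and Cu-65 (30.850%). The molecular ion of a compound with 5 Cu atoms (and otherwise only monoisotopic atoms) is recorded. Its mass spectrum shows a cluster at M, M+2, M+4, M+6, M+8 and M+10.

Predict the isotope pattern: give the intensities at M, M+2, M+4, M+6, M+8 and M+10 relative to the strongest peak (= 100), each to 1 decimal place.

The 5 Cu atoms are independent, so intensities follow the terms of (0.69150 + 0.30850)^5.
P(M) = 0.69150^5 = 0.158111
P(M+2) = 5 × 0.69150^4 × 0.30850^1 = 0.352691
P(M+4) = 10 × 0.69150^3 × 0.30850^2 = 0.314693
P(M+6) = 10 × 0.69150^2 × 0.30850^3 = 0.140394
P(M+8) = 5 × 0.69150^1 × 0.30850^4 = 0.031317
P(M+10) = 0.30850^5 = 0.002794
The M+2 peak is largest (0.352691); scaling to 100 gives 44.8 : 100.0 : 89.2 : 39.8 : 8.9 : 0.8.

44.8 : 100.0 : 89.2 : 39.8 : 8.9 : 0.8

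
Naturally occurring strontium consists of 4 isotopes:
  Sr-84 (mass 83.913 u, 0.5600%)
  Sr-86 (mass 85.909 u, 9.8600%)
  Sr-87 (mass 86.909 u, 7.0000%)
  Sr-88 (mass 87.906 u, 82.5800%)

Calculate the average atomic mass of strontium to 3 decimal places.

The abundance-weighted mean is 0.005600 × 83.913 + 0.098600 × 85.909 + 0.070000 × 86.909 + 0.825800 × 87.906
= 0.4699 + 8.4706 + 6.0836 + 72.5928 = 87.6169 u

87.617 u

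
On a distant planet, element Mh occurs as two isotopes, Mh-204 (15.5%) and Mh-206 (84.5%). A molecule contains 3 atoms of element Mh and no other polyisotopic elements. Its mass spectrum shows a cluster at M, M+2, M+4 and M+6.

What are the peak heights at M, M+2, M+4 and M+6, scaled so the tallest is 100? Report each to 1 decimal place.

Expanding (0.155 + 0.845)^3:
P(M) = 0.155^3 = 0.003724
P(M+2) = 3 × 0.155^2 × 0.845^1 = 0.060903
P(M+4) = 3 × 0.155^1 × 0.845^2 = 0.332022
P(M+6) = 0.845^3 = 0.603351
The M+6 peak is largest (0.603351); scaling to 100 gives 0.6 : 10.1 : 55.0 : 100.0.

0.6 : 10.1 : 55.0 : 100.0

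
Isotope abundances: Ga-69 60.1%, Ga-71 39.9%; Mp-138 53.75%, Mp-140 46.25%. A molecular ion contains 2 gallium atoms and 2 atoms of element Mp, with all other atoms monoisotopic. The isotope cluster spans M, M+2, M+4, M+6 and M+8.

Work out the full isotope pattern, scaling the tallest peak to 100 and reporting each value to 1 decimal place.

28.9 : 88.0 : 100.0 : 50.2 : 9.4

Gallium pattern (n=2): 0.361201 : 0.479598 : 0.159201
Element Mp pattern (n=2): 0.28890625 : 0.4971875 : 0.21390625
Convolve the two distributions (both contribute in 2-u steps):
  M: 0.361201×0.28890625 = 0.104353
  M+2: 0.361201×0.4971875 + 0.479598×0.28890625 = 0.318143
  M+4: 0.361201×0.21390625 + 0.479598×0.4971875 + 0.159201×0.28890625 = 0.361707
  M+6: 0.479598×0.21390625 + 0.159201×0.4971875 = 0.181742
  M+8: 0.159201×0.21390625 = 0.034054
Scale to base peak (0.361707) = 100: 28.9 : 88.0 : 100.0 : 50.2 : 9.4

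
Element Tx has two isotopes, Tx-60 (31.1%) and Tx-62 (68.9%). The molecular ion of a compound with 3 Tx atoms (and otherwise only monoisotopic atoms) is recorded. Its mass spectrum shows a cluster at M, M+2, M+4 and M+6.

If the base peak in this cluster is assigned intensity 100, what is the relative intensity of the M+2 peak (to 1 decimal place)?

45.1

Binomial terms of (0.311 + 0.689)^3: M 0.0301, M+2 0.1999, M+4 0.4429, M+6 0.3271 → M+4 is the base peak.
P(M+4) = C(3,2) × 0.311^1 × 0.689^2 = 3 × 0.3110 × 0.474721 = 0.442915 (base)
P(M+2) = C(3,1) × 0.311^2 × 0.689^1 = 3 × 0.096721 × 0.6890 = 0.199922
Relative intensity = 0.199922 / 0.442915 × 100 = 45.1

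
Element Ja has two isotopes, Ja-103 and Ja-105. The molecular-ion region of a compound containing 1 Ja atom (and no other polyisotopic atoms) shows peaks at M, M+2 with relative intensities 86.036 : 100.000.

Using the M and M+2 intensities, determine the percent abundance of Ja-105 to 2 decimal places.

53.75%

Let p = fractional abundance of Ja-103. I(M+2)/I(M) = [C(1,1)·p^0·(1−p)] / p^1 = 1·(1−p)/p = 100.000/86.036 = 1.1623
(1−p)/p = 1.1623/1 = 1.1623  ⇒  p = 1/(1 + 1.1623) = 0.4625
Ja-103: 46.25%, Ja-105: 53.75%.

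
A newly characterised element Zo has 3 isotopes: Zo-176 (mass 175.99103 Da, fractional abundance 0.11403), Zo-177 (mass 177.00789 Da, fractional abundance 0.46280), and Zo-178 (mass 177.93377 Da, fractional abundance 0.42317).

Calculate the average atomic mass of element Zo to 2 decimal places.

177.28 Da

Average mass = Σ (abundance × isotope mass) = 0.11403 × 175.99103 + 0.46280 × 177.00789 + 0.42317 × 177.93377
= 20.068257 + 81.919251 + 75.296233 = 177.283741 Da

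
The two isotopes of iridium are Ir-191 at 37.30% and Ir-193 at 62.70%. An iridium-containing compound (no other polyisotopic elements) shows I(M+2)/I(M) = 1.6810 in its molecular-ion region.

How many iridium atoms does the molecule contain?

With n Ir atoms, P(M+2)/P(M) = C(n,1)·p^(n−1)q / p^n = n·q/p = n · 0.6270/0.3730.
n = 1.6810 × 0.3730/0.6270 = 1.00 ≈ 1

1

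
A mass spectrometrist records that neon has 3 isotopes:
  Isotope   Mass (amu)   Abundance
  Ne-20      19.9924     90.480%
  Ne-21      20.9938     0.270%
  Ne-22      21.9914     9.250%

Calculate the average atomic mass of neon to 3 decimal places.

Ar = Σ fᵢ·mᵢ = 0.90480 × 19.9924 + 0.00270 × 20.9938 + 0.09250 × 21.9914
= 18.08912 + 0.05668 + 2.03420 = 20.18000 amu

20.180 amu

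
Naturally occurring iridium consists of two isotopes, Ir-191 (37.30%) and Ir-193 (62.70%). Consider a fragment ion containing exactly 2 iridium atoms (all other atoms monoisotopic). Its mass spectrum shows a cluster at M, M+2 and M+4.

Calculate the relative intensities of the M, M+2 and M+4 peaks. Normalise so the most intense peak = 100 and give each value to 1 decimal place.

Each Ir atom is independently Ir-191 (p = 0.3730) or Ir-193 (q = 0.6270); the cluster is the binomial expansion (p + q)^2.
P(M) = 0.3730^2 = 0.139129
P(M+2) = 2 × 0.3730^1 × 0.6270^1 = 0.467742
P(M+4) = 0.6270^2 = 0.393129
The M+2 peak is largest (0.467742); scaling to 100 gives 29.7 : 100.0 : 84.0.

29.7 : 100.0 : 84.0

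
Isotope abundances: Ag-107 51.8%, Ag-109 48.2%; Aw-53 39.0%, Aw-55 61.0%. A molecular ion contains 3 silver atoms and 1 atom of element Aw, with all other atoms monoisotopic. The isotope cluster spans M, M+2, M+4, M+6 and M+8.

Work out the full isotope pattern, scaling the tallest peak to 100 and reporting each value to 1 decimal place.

Silver pattern (n=3): 0.13899183 : 0.3879965 : 0.3610315 : 0.11198017
Element Aw pattern (n=1): 0.3900 : 0.6100
Convolve the two distributions (both contribute in 2-u steps):
  M: 0.13899183×0.3900 = 0.054207
  M+2: 0.13899183×0.6100 + 0.3879965×0.3900 = 0.236104
  M+4: 0.3879965×0.6100 + 0.3610315×0.3900 = 0.377480
  M+6: 0.3610315×0.6100 + 0.11198017×0.3900 = 0.263901
  M+8: 0.11198017×0.6100 = 0.068308
Scale to base peak (0.377480) = 100: 14.4 : 62.5 : 100.0 : 69.9 : 18.1

14.4 : 62.5 : 100.0 : 69.9 : 18.1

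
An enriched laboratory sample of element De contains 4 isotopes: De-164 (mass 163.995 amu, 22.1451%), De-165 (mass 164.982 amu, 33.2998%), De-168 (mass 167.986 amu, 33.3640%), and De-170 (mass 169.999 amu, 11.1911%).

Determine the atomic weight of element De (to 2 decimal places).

166.33 amu

Ar = Σ fᵢ·mᵢ = 0.221451 × 163.995 + 0.332998 × 164.982 + 0.333640 × 167.986 + 0.111911 × 169.999
= 36.3169 + 54.9387 + 56.0468 + 19.0248 = 166.3272 amu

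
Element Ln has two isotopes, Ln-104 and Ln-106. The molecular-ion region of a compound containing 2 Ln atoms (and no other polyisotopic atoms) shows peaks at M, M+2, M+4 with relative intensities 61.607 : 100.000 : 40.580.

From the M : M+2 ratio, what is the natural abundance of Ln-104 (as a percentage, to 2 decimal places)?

55.20%

If p is the fraction of Ln that is Ln-104, then I(M+2)/I(M) = [C(2,1)·p^1·(1−p)] / p^2 = 2·(1−p)/p = 100.000/61.607 = 1.6232
(1−p)/p = 1.6232/2 = 0.8116  ⇒  p = 1/(1 + 0.8116) = 0.5520
Ln-104: 55.20%, Ln-106: 44.80%.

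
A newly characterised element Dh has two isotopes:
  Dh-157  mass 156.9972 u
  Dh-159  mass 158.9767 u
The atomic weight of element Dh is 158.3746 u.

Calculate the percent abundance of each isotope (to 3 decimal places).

Dh-157: 30.417%, Dh-159: 69.583%

Writing the weighted mean with unknown fraction x of Dh-157:
156.9972·x + 158.9767·(1 − x) = 158.3746
(156.9972 − 158.9767)·x = 158.3746 − 158.9767
x = -0.6021 / -1.9795 = 0.30417 → 30.417% Dh-157, 69.583% Dh-159.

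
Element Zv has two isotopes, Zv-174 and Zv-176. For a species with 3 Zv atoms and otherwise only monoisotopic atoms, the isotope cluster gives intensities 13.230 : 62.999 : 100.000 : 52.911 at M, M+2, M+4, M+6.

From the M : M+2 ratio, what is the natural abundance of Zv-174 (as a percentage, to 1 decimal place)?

Let p = fractional abundance of Zv-174. I(M+2)/I(M) = [C(3,1)·p^2·(1−p)] / p^3 = 3·(1−p)/p = 62.999/13.230 = 4.7618
(1−p)/p = 4.7618/3 = 1.5873  ⇒  p = 1/(1 + 1.5873) = 0.3865
Zv-174: 38.7%, Zv-176: 61.3%.

38.7%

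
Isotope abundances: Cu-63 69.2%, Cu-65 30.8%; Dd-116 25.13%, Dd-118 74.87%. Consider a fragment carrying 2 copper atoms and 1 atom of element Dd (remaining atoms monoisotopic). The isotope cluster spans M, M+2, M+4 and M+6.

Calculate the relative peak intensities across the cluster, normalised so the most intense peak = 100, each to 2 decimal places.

Copper pattern (n=2): 0.478864 : 0.426272 : 0.094864
Element Dd pattern (n=1): 0.2513 : 0.7487
Convolve the two distributions (both contribute in 2-u steps):
  M: 0.478864×0.2513 = 0.120339
  M+2: 0.478864×0.7487 + 0.426272×0.2513 = 0.465648
  M+4: 0.426272×0.7487 + 0.094864×0.2513 = 0.342989
  M+6: 0.094864×0.7487 = 0.071025
Scale to base peak (0.465648) = 100: 25.84 : 100.00 : 73.66 : 15.25

25.84 : 100.00 : 73.66 : 15.25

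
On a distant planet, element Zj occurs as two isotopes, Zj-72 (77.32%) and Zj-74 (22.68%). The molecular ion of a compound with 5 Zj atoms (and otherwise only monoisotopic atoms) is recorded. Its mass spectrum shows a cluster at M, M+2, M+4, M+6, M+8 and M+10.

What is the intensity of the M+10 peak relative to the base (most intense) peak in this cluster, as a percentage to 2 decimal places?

Binomial terms of (0.7732 + 0.2268)^5: M 0.2763, M+2 0.4053, M+4 0.2378, M+6 0.0697, M+8 0.0102, M+10 0.0006 → M+2 is the base peak.
P(M+2) = C(5,1) × 0.7732^4 × 0.2268^1 = 5 × 0.35741056 × 0.2268 = 0.405304 (base)
P(M+10) = C(5,5) × 0.7732^0 × 0.2268^5 = 1 × 1.0000 × 0.00060009 = 0.000600
Relative intensity = 0.000600 / 0.405304 × 100 = 0.15

0.15%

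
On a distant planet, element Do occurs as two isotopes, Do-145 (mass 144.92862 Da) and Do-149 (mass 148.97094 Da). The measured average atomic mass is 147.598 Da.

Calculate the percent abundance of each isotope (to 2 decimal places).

Writing the weighted mean with unknown fraction x of Do-145:
144.92862·x + 148.97094·(1 − x) = 147.598
(144.92862 − 148.97094)·x = 147.598 − 148.97094
x = -1.37294 / -4.04232 = 0.33964 → 33.96% Do-145, 66.04% Do-149.

Do-145: 33.96%, Do-149: 66.04%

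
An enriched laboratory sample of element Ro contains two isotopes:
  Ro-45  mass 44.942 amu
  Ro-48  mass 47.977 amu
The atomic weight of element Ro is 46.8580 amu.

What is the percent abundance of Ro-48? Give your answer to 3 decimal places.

63.130%

Writing the weighted mean with unknown fraction x of Ro-45:
44.942·x + 47.977·(1 − x) = 46.8580
(44.942 − 47.977)·x = 46.8580 − 47.977
x = -1.1190 / -3.035 = 0.36870 → 36.870% Ro-45, 63.130% Ro-48.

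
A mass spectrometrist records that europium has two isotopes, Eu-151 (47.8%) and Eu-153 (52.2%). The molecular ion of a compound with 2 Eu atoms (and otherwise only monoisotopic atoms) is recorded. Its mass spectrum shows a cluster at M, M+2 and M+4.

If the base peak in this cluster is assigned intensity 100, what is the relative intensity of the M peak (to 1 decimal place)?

45.8

(0.478 + 0.522)^2 gives M 0.2285, M+2 0.4990, M+4 0.2725; the largest is M+2.
P(M+2) = C(2,1) × 0.478^1 × 0.522^1 = 2 × 0.4780 × 0.5220 = 0.499032 (base)
P(M) = C(2,0) × 0.478^2 × 0.522^0 = 1 × 0.228484 × 1.0000 = 0.228484
Relative intensity = 0.228484 / 0.499032 × 100 = 45.8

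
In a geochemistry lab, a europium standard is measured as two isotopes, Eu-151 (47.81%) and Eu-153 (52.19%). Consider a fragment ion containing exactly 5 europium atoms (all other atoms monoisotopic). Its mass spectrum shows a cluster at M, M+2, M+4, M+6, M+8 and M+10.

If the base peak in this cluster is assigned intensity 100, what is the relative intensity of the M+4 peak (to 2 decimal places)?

Term probabilities: M 0.0250, M+2 0.1363, M+4 0.2977, M+6 0.3249, M+8 0.1774, M+10 0.0387. Base peak = M+6.
P(M+6) = C(5,3) × 0.4781^2 × 0.5219^3 = 10 × 0.22857961 × 0.14215492 = 0.324937 (base)
P(M+4) = C(5,2) × 0.4781^3 × 0.5219^2 = 10 × 0.10928391 × 0.27237961 = 0.297667
Relative intensity = 0.297667 / 0.324937 × 100 = 91.61

91.61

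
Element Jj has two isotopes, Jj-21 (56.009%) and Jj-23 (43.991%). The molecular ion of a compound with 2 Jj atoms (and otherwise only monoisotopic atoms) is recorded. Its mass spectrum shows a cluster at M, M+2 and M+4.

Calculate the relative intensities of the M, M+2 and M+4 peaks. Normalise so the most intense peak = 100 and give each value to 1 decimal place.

Expanding (0.56009 + 0.43991)^2:
P(M) = 0.56009^2 = 0.313701
P(M+2) = 2 × 0.56009^1 × 0.43991^1 = 0.492778
P(M+4) = 0.43991^2 = 0.193521
The M+2 peak is largest (0.492778); scaling to 100 gives 63.7 : 100.0 : 39.3.

63.7 : 100.0 : 39.3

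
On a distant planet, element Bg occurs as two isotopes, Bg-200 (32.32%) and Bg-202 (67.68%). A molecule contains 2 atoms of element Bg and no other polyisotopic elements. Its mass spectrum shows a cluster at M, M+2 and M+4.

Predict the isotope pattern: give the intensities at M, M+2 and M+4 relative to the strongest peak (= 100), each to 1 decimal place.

22.8 : 95.5 : 100.0

Expanding (0.3232 + 0.6768)^2:
P(M) = 0.3232^2 = 0.104458
P(M+2) = 2 × 0.3232^1 × 0.6768^1 = 0.437484
P(M+4) = 0.6768^2 = 0.458058
The M+4 peak is largest (0.458058); scaling to 100 gives 22.8 : 95.5 : 100.0.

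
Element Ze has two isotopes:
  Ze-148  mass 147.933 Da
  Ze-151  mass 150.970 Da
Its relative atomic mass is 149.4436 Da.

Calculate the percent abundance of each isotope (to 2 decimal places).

Ze-148: 50.26%, Ze-151: 49.74%

With x = fraction of Ze-148 (so Ze-151 is 1 − x):
147.933·x + 150.970·(1 − x) = 149.4436
(147.933 − 150.970)·x = 149.4436 − 150.970
x = -1.5264 / -3.037 = 0.50260 → 50.26% Ze-148, 49.74% Ze-151.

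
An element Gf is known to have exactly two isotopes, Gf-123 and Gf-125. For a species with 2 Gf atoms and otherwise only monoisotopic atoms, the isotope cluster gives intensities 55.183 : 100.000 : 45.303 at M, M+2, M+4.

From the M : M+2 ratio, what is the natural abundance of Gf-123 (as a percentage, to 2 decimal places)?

Write p for the Gf-123 fraction. I(M+2)/I(M) = [C(2,1)·p^1·(1−p)] / p^2 = 2·(1−p)/p = 100.000/55.183 = 1.8122
(1−p)/p = 1.8122/2 = 0.9061  ⇒  p = 1/(1 + 0.9061) = 0.5246
Gf-123: 52.46%, Gf-125: 47.54%.

52.46%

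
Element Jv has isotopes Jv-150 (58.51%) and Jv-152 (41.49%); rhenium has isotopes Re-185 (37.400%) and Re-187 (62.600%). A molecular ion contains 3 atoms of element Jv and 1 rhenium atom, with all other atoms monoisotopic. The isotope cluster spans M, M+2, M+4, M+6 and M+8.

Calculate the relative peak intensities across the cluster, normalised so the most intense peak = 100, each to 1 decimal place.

19.7 : 75.0 : 100.0 : 56.8 : 11.8

Element Jv pattern (n=3): 0.20030431 : 0.4261131 : 0.30216087 : 0.07142172
Rhenium pattern (n=1): 0.3740 : 0.6260
Convolve the two distributions (both contribute in 2-u steps):
  M: 0.20030431×0.3740 = 0.074914
  M+2: 0.20030431×0.6260 + 0.4261131×0.3740 = 0.284757
  M+4: 0.4261131×0.6260 + 0.30216087×0.3740 = 0.379755
  M+6: 0.30216087×0.6260 + 0.07142172×0.3740 = 0.215864
  M+8: 0.07142172×0.6260 = 0.044710
Scale to base peak (0.379755) = 100: 19.7 : 75.0 : 100.0 : 56.8 : 11.8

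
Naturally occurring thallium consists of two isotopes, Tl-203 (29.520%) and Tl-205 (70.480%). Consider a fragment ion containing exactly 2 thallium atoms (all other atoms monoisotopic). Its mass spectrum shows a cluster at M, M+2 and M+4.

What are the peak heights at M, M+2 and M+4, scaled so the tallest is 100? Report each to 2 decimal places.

Expanding (0.29520 + 0.70480)^2:
P(M) = 0.29520^2 = 0.087143
P(M+2) = 2 × 0.29520^1 × 0.70480^1 = 0.416114
P(M+4) = 0.70480^2 = 0.496743
The M+4 peak is largest (0.496743); scaling to 100 gives 17.54 : 83.77 : 100.00.

17.54 : 83.77 : 100.00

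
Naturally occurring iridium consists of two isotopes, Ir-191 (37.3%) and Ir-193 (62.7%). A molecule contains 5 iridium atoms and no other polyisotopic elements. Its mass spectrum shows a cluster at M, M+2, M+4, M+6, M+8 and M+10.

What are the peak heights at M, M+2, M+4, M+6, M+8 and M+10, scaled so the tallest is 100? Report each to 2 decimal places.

2.11 : 17.70 : 59.49 : 100.00 : 84.05 : 28.26

The 5 Ir atoms are independent, so intensities follow the terms of (0.373 + 0.627)^5.
P(M) = 0.373^5 = 0.007220
P(M+2) = 5 × 0.373^4 × 0.627^1 = 0.060684
P(M+4) = 10 × 0.373^3 × 0.627^2 = 0.204015
P(M+6) = 10 × 0.373^2 × 0.627^3 = 0.342942
P(M+8) = 5 × 0.373^1 × 0.627^4 = 0.288237
P(M+10) = 0.627^5 = 0.096903
The M+6 peak is largest (0.342942); scaling to 100 gives 2.11 : 17.70 : 59.49 : 100.00 : 84.05 : 28.26.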